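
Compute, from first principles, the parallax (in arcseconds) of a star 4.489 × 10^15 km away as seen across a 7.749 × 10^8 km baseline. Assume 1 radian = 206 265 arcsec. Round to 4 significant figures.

θ ≈ B/d = (7.749 × 10^8) / (4.489 × 10^15) = 1.7262 × 10^-7 rad.
In arcseconds: 1.7262 × 10^-7 × 206265 = 0.035605″.

0.03561 arcsec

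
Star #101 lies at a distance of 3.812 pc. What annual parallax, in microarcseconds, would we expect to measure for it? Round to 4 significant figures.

262300 μas

p = 1/d = 1/3.812 = 0.26233 arcsec.
= 0.26233 × 10⁶ = 2.6233 × 10^5 μas.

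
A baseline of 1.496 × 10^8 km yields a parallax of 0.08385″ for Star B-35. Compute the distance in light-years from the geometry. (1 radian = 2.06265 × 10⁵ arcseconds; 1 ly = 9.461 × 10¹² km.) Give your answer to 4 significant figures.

38.90 ly

θ = 0.08385″ = 0.08385/206265 = 4.0652 × 10^-7 rad.
d = B/θ = (1.496 × 10^8) / (4.0652 × 10^-7) = 3.6800 × 10^14 km = (3.6800 × 10^14) / (9.461 × 10^12) ly = 38.897 ly.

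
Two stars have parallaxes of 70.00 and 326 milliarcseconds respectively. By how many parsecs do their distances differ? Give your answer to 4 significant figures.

d_A = 1/0.07000″ = 14.286 pc; d_B = 1/0.3260″ = 3.0675 pc.
|d_B − d_A| = |3.0675 − 14.286| = 11.219 pc.

11.22 pc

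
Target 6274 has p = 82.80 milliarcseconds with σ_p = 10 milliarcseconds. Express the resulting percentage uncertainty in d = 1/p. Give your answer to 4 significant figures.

For d = 1/p, |σ_d/d| = |σ_p/p|.
σ_p/p = 10 / 82.80 = 0.12077 = 12.077%.

12.08%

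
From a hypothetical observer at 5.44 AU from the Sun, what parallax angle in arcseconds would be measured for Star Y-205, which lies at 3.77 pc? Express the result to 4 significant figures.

p (arcsec) = B (AU) / d (pc).
p = 5.44 / 3.77 = 1.443 arcsec.

1.443 arcsec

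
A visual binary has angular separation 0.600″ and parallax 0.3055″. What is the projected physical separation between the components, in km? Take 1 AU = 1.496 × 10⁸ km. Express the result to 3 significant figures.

2.94 × 10^8 km

d = 1/p = 1/0.3055″ = 3.2733 pc.
At distance d (pc), an angle of θ arcsec spans θ·d AU: s = 0.600 × 3.2733 = 1.964 AU.
= 1.964 × 1.496 × 10⁸ km = 2.9381 × 10^8 km.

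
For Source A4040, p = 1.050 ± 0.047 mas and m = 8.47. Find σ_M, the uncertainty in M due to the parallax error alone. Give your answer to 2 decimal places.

σ_M = 0.10 mag

M = m − 5 log₁₀ d + 5 = m + 5 log₁₀ p + 5, so ∂M/∂p = 5/(p ln 10).
σ_M = (5/ln 10) · (σ_p/p) = 2.1715 × 0.047/1.050 = 2.1715 × 0.044762 = 0.097201.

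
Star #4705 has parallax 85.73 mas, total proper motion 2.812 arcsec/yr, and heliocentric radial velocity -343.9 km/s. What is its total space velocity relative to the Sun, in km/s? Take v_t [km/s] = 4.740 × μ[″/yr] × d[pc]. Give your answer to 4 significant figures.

377.4 km/s

d = 1/p = 1/0.08573″ = 11.665 pc.
v_t = 4.740 μ d = 4.740 × 2.812 × 11.665 = 155.48 km/s.
v = √(v_r² + v_t²) = √((-343.9)² + 155.48²) = √142441 = 377.41 km/s.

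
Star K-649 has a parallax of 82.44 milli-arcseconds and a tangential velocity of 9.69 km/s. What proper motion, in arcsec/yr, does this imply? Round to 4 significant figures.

0.1685 arcsec/yr

d = 1/p = 1/0.08244″ = 12.13 pc.
μ = v_t / (4.74 d) = 9.69 / (4.74 × 12.13) = 9.69 / 57.496 = 0.16853 ″/yr.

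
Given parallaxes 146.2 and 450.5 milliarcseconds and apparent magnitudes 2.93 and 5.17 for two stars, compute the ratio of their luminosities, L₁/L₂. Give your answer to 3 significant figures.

d₁ = 1/p₁ = 1/0.1462″ = 6.8399 pc; d₂ = 1/p₂ = 1/0.4505″ = 2.2198 pc.
M₁ = m₁ − 5 log₁₀ d₁ + 5 = 2.93 − 4.1752 + 5 = 3.7548.
M₂ = 5.17 − 1.7316 + 5 = 8.4384.
L₁/L₂ = 10^(0.4(M₂ − M₁)) = 10^(0.4 × 4.6836) = 10^1.87344 = 74.721.

L₁/L₂ = 74.7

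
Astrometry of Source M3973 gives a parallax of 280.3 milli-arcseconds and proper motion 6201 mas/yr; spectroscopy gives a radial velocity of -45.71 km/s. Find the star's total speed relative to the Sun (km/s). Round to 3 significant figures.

114 km/s

d = 1/p = 1/0.2803″ = 3.5676 pc.
μ = 6201 mas/yr = 6.201 ″/yr.
v_t = 4.740 μ d = 4.740 × 6.201 × 3.5676 = 104.86 km/s.
v = √(v_r² + v_t²) = √((-45.71)² + 104.86²) = √13085 = 114.39 km/s.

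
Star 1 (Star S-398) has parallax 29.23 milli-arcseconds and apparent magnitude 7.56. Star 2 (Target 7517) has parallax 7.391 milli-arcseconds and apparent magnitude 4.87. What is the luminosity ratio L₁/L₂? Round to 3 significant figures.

L₁/L₂ = 0.00537

d₁ = 1/p₁ = 1/0.02923″ = 34.211 pc; d₂ = 1/p₂ = 1/0.007391″ = 135.3 pc.
M₁ = m₁ − 5 log₁₀ d₁ + 5 = 7.56 − 7.6708 + 5 = 4.8892.
M₂ = 4.87 − 10.6565 + 5 = -0.7865.
L₁/L₂ = 10^(0.4(M₂ − M₁)) = 10^(0.4 × (-5.6757)) = 10^(-2.27028) = 0.0053669.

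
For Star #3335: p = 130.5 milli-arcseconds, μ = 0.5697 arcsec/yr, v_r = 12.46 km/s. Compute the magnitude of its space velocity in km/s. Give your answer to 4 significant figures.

24.15 km/s

d = 1/p = 1/0.1305″ = 7.6628 pc.
v_t = 4.740 μ d = 4.740 × 0.5697 × 7.6628 = 20.692 km/s.
v = √(v_r² + v_t²) = √(12.46² + 20.692²) = √583.41 = 24.154 km/s.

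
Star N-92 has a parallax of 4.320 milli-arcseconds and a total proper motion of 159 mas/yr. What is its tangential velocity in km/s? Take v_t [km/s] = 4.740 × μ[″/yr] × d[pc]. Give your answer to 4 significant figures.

174.5 km/s

d = 1/p = 1/0.004320″ = 231.48 pc.
μ = 159 mas/yr = 0.159 ″/yr.
v_t = 4.74 × μ × d = 4.74 × 0.159 × 231.48 = 174.46 km/s.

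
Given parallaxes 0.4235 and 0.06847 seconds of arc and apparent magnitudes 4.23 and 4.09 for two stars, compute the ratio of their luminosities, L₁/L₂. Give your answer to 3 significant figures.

L₁/L₂ = 0.0230

d₁ = 1/p₁ = 1/0.4235″ = 2.3613 pc; d₂ = 1/p₂ = 1/0.06847″ = 14.605 pc.
M₁ = m₁ − 5 log₁₀ d₁ + 5 = 4.23 − 1.8658 + 5 = 7.3642.
M₂ = 4.09 − 5.8225 + 5 = 3.2675.
L₁/L₂ = 10^(0.4(M₂ − M₁)) = 10^(0.4 × (-4.0967)) = 10^(-1.63868) = 0.022978.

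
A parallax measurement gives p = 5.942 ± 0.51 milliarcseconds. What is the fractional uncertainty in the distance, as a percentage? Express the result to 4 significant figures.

For d = 1/p, |σ_d/d| = |σ_p/p|.
σ_p/p = 0.51 / 5.942 = 0.08583 = 8.583%.

8.583%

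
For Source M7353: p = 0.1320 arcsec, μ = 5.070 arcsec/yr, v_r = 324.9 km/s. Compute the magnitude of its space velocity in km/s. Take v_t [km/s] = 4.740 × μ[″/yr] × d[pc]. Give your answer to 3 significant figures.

d = 1/p = 1/0.1320″ = 7.5758 pc.
v_t = 4.740 μ d = 4.740 × 5.070 × 7.5758 = 182.06 km/s.
v = √(v_r² + v_t²) = √(324.9² + 182.06²) = √138706 = 372.43 km/s.

372 km/s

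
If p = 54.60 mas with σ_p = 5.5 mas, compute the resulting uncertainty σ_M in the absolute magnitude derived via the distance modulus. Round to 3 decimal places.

σ_M = 0.219 mag

M = m − 5 log₁₀ d + 5 = m + 5 log₁₀ p + 5, so ∂M/∂p = 5/(p ln 10).
σ_M = (5/ln 10) · (σ_p/p) = 2.1715 × 5.5/54.60 = 2.1715 × 0.10073 = 0.21874.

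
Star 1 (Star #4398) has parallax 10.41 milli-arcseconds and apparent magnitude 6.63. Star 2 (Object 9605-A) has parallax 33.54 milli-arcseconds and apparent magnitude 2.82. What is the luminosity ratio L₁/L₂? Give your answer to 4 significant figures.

d₁ = 1/p₁ = 1/0.01041″ = 96.061 pc; d₂ = 1/p₂ = 1/0.03354″ = 29.815 pc.
M₁ = m₁ − 5 log₁₀ d₁ + 5 = 6.63 − 9.9127 + 5 = 1.7173.
M₂ = 2.82 − 7.3722 + 5 = 0.4478.
L₁/L₂ = 10^(0.4(M₂ − M₁)) = 10^(0.4 × (-1.2695)) = 10^(-0.50780) = 0.3106.

L₁/L₂ = 0.3106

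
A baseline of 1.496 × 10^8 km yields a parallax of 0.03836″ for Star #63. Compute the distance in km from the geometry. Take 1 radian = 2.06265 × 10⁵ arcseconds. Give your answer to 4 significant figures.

8.044 × 10^14 km

θ = 0.03836″ = 0.03836/206265 = 1.8597 × 10^-7 rad.
d = B/θ = (1.496 × 10^8) / (1.8597 × 10^-7) = 8.0443 × 10^14 km.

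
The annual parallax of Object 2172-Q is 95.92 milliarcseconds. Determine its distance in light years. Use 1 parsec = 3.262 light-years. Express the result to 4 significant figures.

p = 95.92 milliarcseconds = 0.09592 arcsec.
d = 1/p = 1/0.09592 = 10.425 pc.
In light-years: 10.425 × 3.262 = 34.006 ly.

34.01 light years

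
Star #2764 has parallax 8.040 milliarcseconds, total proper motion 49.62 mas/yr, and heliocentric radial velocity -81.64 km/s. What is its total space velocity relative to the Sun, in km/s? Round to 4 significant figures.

86.72 km/s

d = 1/p = 1/0.008040″ = 124.38 pc.
μ = 49.62 mas/yr = 0.04962 ″/yr.
v_t = 4.740 μ d = 4.740 × 0.04962 × 124.38 = 29.254 km/s.
v = √(v_r² + v_t²) = √((-81.64)² + 29.254²) = √7520.89 = 86.723 km/s.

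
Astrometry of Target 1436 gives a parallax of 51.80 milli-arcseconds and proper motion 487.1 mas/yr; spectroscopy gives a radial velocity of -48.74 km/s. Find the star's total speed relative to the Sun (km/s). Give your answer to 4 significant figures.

66.05 km/s

d = 1/p = 1/0.05180″ = 19.305 pc.
μ = 487.1 mas/yr = 0.4871 ″/yr.
v_t = 4.740 μ d = 4.740 × 0.4871 × 19.305 = 44.572 km/s.
v = √(v_r² + v_t²) = √((-48.74)² + 44.572²) = √4362.25 = 66.047 km/s.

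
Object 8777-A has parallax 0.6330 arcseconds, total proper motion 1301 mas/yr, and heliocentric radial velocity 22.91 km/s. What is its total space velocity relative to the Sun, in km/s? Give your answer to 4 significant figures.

24.90 km/s

d = 1/p = 1/0.6330″ = 1.5798 pc.
μ = 1301 mas/yr = 1.301 ″/yr.
v_t = 4.740 μ d = 4.740 × 1.301 × 1.5798 = 9.7422 km/s.
v = √(v_r² + v_t²) = √(22.91² + 9.7422²) = √619.779 = 24.895 km/s.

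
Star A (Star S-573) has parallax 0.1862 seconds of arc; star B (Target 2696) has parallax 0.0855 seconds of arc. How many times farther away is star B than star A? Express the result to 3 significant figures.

2.18

Since d = 1/p, d_B/d_A = p_A/p_B.
= 0.1862 / 0.0855 = 2.1778.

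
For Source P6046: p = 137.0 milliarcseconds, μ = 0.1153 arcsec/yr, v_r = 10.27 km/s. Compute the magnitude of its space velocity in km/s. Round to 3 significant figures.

d = 1/p = 1/0.1370″ = 7.2993 pc.
v_t = 4.740 μ d = 4.740 × 0.1153 × 7.2993 = 3.9892 km/s.
v = √(v_r² + v_t²) = √(10.27² + 3.9892²) = √121.387 = 11.018 km/s.

11.0 km/s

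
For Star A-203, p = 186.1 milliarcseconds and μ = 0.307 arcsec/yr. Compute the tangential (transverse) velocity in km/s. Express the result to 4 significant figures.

d = 1/p = 1/0.1861″ = 5.3735 pc.
v_t = 4.74 × μ × d = 4.74 × 0.307 × 5.3735 = 7.8194 km/s.

7.819 km/s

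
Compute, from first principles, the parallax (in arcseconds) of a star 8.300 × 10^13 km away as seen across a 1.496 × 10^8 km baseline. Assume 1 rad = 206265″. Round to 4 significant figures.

θ ≈ B/d = (1.496 × 10^8) / (8.300 × 10^13) = 1.8024 × 10^-6 rad.
In arcseconds: 1.8024 × 10^-6 × 206265 = 0.37177″.

0.3718 arcsec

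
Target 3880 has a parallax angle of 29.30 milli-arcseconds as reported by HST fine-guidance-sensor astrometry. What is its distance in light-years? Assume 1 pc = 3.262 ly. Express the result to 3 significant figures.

p = 29.30 milli-arcseconds = 0.02930 arcsec.
d = 1/p = 1/0.02930 = 34.13 pc.
In light-years: 34.13 × 3.262 = 111.33 ly.

111 light years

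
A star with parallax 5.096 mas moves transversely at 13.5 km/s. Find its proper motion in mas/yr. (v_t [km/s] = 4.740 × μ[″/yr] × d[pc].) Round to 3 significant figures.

14.5 mas/yr

d = 1/p = 1/0.005096″ = 196.23 pc.
μ = v_t / (4.74 d) = 13.5 / (4.74 × 196.23) = 13.5 / 930.13 = 0.014514 ″/yr = 14.514 mas/yr.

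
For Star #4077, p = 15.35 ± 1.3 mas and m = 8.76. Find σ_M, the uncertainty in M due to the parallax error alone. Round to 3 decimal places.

M = m − 5 log₁₀ d + 5 = m + 5 log₁₀ p + 5, so ∂M/∂p = 5/(p ln 10).
σ_M = (5/ln 10) · (σ_p/p) = 2.1715 × 1.3/15.35 = 2.1715 × 0.084691 = 0.18391.

σ_M = 0.184 mag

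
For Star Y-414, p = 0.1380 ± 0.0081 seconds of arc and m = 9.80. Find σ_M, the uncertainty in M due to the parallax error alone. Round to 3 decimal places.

M = m − 5 log₁₀ d + 5 = m + 5 log₁₀ p + 5, so ∂M/∂p = 5/(p ln 10).
σ_M = (5/ln 10) · (σ_p/p) = 2.1715 × 0.0081/0.1380 = 2.1715 × 0.058696 = 0.12746.

σ_M = 0.127 mag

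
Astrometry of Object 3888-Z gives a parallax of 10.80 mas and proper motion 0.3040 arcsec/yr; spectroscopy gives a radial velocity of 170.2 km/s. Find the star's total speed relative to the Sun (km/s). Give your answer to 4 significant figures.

d = 1/p = 1/0.01080″ = 92.593 pc.
v_t = 4.740 μ d = 4.740 × 0.3040 × 92.593 = 133.42 km/s.
v = √(v_r² + v_t²) = √(170.2² + 133.42²) = √46768.9 = 216.26 km/s.

216.3 km/s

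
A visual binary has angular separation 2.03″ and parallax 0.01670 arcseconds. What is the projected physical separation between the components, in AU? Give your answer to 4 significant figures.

d = 1/p = 1/0.01670″ = 59.88 pc.
At distance d (pc), an angle of θ arcsec spans θ·d AU: s = 2.03 × 59.88 = 121.56 AU.

121.6 AU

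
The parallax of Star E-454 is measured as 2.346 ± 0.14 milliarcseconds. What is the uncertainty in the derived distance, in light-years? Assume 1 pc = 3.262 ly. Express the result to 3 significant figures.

83.0 ly

d = 1/p, so σ_d = σ_p / p².
σ_d = 0.000140 / (0.002346)² = 0.000140 / 0.0000055037 = 25.437 pc = 25.437 × 3.262 ly = 82.975 ly.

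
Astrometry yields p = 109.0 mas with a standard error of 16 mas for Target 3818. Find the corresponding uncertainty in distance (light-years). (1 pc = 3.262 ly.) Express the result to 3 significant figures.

4.39 ly

d = 1/p, so σ_d = σ_p / p².
σ_d = 0.0160 / (0.1090)² = 0.0160 / 0.011881 = 1.3467 pc = 1.3467 × 3.262 ly = 4.3929 ly.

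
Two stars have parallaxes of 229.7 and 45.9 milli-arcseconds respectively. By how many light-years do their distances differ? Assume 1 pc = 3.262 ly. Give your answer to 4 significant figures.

d_A = 1/0.2297″ = 4.3535 pc; d_B = 1/0.04590″ = 21.786 pc.
|d_B − d_A| = |21.786 − 4.3535| = 17.433 pc = 17.433 × 3.262 ly = 56.866 ly.

56.87 ly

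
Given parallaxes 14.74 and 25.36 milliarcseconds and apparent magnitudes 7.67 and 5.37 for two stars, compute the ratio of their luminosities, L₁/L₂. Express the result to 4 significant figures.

d₁ = 1/p₁ = 1/0.01474″ = 67.843 pc; d₂ = 1/p₂ = 1/0.02536″ = 39.432 pc.
M₁ = m₁ − 5 log₁₀ d₁ + 5 = 7.67 − 9.1575 + 5 = 3.5125.
M₂ = 5.37 − 7.9792 + 5 = 2.3908.
L₁/L₂ = 10^(0.4(M₂ − M₁)) = 10^(0.4 × (-1.1217)) = 10^(-0.44868) = 0.35589.

L₁/L₂ = 0.3559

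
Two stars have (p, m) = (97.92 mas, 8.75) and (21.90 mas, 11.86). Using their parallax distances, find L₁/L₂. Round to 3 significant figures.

d₁ = 1/p₁ = 1/0.09792″ = 10.212 pc; d₂ = 1/p₂ = 1/0.02190″ = 45.662 pc.
M₁ = m₁ − 5 log₁₀ d₁ + 5 = 8.75 − 5.0456 + 5 = 8.7044.
M₂ = 11.86 − 8.2978 + 5 = 8.5622.
L₁/L₂ = 10^(0.4(M₂ − M₁)) = 10^(0.4 × (-0.1422)) = 10^(-0.05688) = 0.87724.

L₁/L₂ = 0.877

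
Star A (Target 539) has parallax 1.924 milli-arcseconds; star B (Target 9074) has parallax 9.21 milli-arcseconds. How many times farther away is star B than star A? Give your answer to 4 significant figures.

0.2089

Since d = 1/p, d_B/d_A = p_A/p_B.
= 1.924 / 9.21 = 0.2089.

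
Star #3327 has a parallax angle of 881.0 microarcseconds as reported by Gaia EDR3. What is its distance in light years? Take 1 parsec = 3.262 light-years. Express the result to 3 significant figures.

3700 light years

p = 881.0 microarcseconds = 0.0008810 arcsec.
d = 1/p = 1/0.0008810 = 1135.1 pc.
In light-years: 1135.1 × 3.262 = 3702.7 ly.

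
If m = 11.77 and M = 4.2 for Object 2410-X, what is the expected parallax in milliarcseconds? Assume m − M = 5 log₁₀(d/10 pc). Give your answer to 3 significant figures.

3.06 mas

m − M = 11.77 − 4.2 = 7.57.
d = 10^((m−M)/5 + 1) = 10^2.514 = 326.59 pc.
p = 1/d = 1/326.59 = 0.0030619 arcsec = 3.0619 mas.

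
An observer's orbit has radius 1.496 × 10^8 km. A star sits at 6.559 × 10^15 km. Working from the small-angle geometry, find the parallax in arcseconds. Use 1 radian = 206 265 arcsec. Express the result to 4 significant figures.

θ ≈ B/d = (1.496 × 10^8) / (6.559 × 10^15) = 2.2808 × 10^-8 rad.
In arcseconds: 2.2808 × 10^-8 × 206265 = 0.0047045″.

0.004705 arcsec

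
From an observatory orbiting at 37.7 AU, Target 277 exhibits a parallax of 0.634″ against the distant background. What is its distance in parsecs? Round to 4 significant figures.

59.46 pc

With baseline B (in AU) and parallax p (in arcsec), d = B/p parsecs.
d = 37.7 / 0.634 = 59.464 pc.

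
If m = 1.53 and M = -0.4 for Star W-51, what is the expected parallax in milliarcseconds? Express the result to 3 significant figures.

41.1 mas

m − M = 1.53 − (-0.4) = 1.93.
d = 10^((m−M)/5 + 1) = 10^1.386 = 24.322 pc.
p = 1/d = 1/24.322 = 0.041115 arcsec = 41.115 mas.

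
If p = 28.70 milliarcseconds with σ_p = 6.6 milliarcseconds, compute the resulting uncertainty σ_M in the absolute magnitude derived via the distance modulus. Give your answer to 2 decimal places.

σ_M = 0.50 mag

M = m − 5 log₁₀ d + 5 = m + 5 log₁₀ p + 5, so ∂M/∂p = 5/(p ln 10).
σ_M = (5/ln 10) · (σ_p/p) = 2.1715 × 6.6/28.70 = 2.1715 × 0.22997 = 0.49938.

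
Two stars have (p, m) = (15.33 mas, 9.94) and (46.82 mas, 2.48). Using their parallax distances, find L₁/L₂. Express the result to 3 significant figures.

d₁ = 1/p₁ = 1/0.01533″ = 65.232 pc; d₂ = 1/p₂ = 1/0.04682″ = 21.358 pc.
M₁ = m₁ − 5 log₁₀ d₁ + 5 = 9.94 − 9.0723 + 5 = 5.8677.
M₂ = 2.48 − 6.6478 + 5 = 0.8322.
L₁/L₂ = 10^(0.4(M₂ − M₁)) = 10^(0.4 × (-5.0355)) = 10^(-2.01420) = 0.0096783.

L₁/L₂ = 0.00968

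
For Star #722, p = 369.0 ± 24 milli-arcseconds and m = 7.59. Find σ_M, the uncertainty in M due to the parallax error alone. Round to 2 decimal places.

σ_M = 0.14 mag

M = m − 5 log₁₀ d + 5 = m + 5 log₁₀ p + 5, so ∂M/∂p = 5/(p ln 10).
σ_M = (5/ln 10) · (σ_p/p) = 2.1715 × 24/369.0 = 2.1715 × 0.065041 = 0.14124.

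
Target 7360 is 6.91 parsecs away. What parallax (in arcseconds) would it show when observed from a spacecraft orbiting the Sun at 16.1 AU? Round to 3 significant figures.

p (arcsec) = B (AU) / d (pc).
p = 16.1 / 6.91 = 2.33 arcsec.

2.33 arcsec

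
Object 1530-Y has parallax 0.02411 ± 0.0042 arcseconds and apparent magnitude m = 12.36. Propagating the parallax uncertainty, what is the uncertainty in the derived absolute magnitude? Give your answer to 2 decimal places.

σ_M = 0.38 mag

M = m − 5 log₁₀ d + 5 = m + 5 log₁₀ p + 5, so ∂M/∂p = 5/(p ln 10).
σ_M = (5/ln 10) · (σ_p/p) = 2.1715 × 0.0042/0.02411 = 2.1715 × 0.1742 = 0.37828.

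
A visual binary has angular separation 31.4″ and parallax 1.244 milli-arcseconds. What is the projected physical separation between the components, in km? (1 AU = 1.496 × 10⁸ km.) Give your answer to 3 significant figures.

3.78 × 10^12 km

d = 1/p = 1/0.001244″ = 803.86 pc.
At distance d (pc), an angle of θ arcsec spans θ·d AU: s = 31.4 × 803.86 = 25241 AU.
= 25241 × 1.496 × 10⁸ km = 3.7761 × 10^12 km.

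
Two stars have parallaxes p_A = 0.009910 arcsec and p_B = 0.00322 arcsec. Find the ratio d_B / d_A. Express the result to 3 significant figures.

3.08

Since d = 1/p, d_B/d_A = p_A/p_B.
= 0.009910 / 0.00322 = 3.0776.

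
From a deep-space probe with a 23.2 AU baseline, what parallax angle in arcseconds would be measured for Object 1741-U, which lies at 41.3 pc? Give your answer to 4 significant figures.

0.5617 arcsec

p (arcsec) = B (AU) / d (pc).
p = 23.2 / 41.3 = 0.56174 arcsec.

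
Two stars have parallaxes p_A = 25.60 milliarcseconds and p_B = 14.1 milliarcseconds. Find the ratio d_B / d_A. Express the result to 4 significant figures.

1.816

Since d = 1/p, d_B/d_A = p_A/p_B.
= 25.60 / 14.1 = 1.8156.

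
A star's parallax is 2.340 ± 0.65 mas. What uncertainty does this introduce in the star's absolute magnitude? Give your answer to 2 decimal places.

σ_M = 0.60 mag

M = m − 5 log₁₀ d + 5 = m + 5 log₁₀ p + 5, so ∂M/∂p = 5/(p ln 10).
σ_M = (5/ln 10) · (σ_p/p) = 2.1715 × 0.65/2.340 = 2.1715 × 0.27778 = 0.6032.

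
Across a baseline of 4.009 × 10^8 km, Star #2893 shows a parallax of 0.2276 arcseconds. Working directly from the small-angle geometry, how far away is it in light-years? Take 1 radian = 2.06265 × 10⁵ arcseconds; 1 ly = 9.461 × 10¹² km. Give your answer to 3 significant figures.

38.4 ly

θ = 0.2276″ = 0.2276/206265 = 1.1034 × 10^-6 rad.
d = B/θ = (4.009 × 10^8) / (1.1034 × 10^-6) = 3.6333 × 10^14 km = (3.6333 × 10^14) / (9.461 × 10^12) ly = 38.403 ly.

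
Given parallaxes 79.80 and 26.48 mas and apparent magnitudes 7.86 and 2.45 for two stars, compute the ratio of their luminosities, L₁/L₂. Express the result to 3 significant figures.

L₁/L₂ = 0.000755

d₁ = 1/p₁ = 1/0.07980″ = 12.531 pc; d₂ = 1/p₂ = 1/0.02648″ = 37.764 pc.
M₁ = m₁ − 5 log₁₀ d₁ + 5 = 7.86 − 5.4899 + 5 = 7.3701.
M₂ = 2.45 − 7.8854 + 5 = -0.4354.
L₁/L₂ = 10^(0.4(M₂ − M₁)) = 10^(0.4 × (-7.8055)) = 10^(-3.12220) = 0.00075474.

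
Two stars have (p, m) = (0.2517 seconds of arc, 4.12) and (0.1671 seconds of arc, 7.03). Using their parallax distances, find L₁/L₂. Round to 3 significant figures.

L₁/L₂ = 6.43

d₁ = 1/p₁ = 1/0.2517″ = 3.973 pc; d₂ = 1/p₂ = 1/0.1671″ = 5.9844 pc.
M₁ = m₁ − 5 log₁₀ d₁ + 5 = 4.12 − 2.9956 + 5 = 6.1244.
M₂ = 7.03 − 3.8851 + 5 = 8.1449.
L₁/L₂ = 10^(0.4(M₂ − M₁)) = 10^(0.4 × 2.0205) = 10^0.80820 = 6.4298.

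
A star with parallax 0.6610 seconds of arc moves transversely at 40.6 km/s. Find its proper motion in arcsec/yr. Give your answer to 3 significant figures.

5.66 arcsec/yr

d = 1/p = 1/0.6610″ = 1.5129 pc.
μ = v_t / (4.74 d) = 40.6 / (4.74 × 1.5129) = 40.6 / 7.1711 = 5.6616 ″/yr.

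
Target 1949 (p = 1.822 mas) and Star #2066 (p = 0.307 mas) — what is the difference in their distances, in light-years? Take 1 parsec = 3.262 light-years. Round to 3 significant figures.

d_A = 1/0.001822″ = 548.85 pc; d_B = 1/0.0003070″ = 3257.3 pc.
|d_B − d_A| = |3257.3 − 548.85| = 2708.5 pc = 2708.5 × 3.262 ly = 8835.1 ly.

8840 ly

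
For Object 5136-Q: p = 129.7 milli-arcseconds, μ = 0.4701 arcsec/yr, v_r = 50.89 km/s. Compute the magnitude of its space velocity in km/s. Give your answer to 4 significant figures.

d = 1/p = 1/0.1297″ = 7.7101 pc.
v_t = 4.740 μ d = 4.740 × 0.4701 × 7.7101 = 17.18 km/s.
v = √(v_r² + v_t²) = √(50.89² + 17.18²) = √2884.94 = 53.712 km/s.

53.71 km/s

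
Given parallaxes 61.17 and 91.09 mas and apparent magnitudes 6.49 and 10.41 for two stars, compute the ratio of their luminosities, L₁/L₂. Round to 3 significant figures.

L₁/L₂ = 82.0

d₁ = 1/p₁ = 1/0.06117″ = 16.348 pc; d₂ = 1/p₂ = 1/0.09109″ = 10.978 pc.
M₁ = m₁ − 5 log₁₀ d₁ + 5 = 6.49 − 6.0673 + 5 = 5.4227.
M₂ = 10.41 − 5.2026 + 5 = 10.2074.
L₁/L₂ = 10^(0.4(M₂ − M₁)) = 10^(0.4 × 4.7847) = 10^1.91388 = 82.012.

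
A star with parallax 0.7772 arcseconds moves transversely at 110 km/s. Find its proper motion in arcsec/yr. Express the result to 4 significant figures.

18.04 arcsec/yr

d = 1/p = 1/0.7772″ = 1.2867 pc.
μ = v_t / (4.74 d) = 110 / (4.74 × 1.2867) = 110 / 6.099 = 18.036 ″/yr.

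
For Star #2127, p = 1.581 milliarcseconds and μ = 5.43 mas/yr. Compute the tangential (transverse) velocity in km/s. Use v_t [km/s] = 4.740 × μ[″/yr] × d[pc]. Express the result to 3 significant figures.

d = 1/p = 1/0.001581″ = 632.51 pc.
μ = 5.43 mas/yr = 0.00543 ″/yr.
v_t = 4.74 × μ × d = 4.74 × 0.00543 × 632.51 = 16.28 km/s.

16.3 km/s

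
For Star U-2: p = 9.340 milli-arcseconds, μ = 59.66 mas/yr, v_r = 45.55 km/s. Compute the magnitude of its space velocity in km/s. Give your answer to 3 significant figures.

d = 1/p = 1/0.009340″ = 107.07 pc.
μ = 59.66 mas/yr = 0.05966 ″/yr.
v_t = 4.740 μ d = 4.740 × 0.05966 × 107.07 = 30.278 km/s.
v = √(v_r² + v_t²) = √(45.55² + 30.278²) = √2991.56 = 54.695 km/s.

54.7 km/s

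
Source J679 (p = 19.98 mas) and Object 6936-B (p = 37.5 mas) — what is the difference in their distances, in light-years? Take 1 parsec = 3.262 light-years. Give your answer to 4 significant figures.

76.28 ly

d_A = 1/0.01998″ = 50.05 pc; d_B = 1/0.03750″ = 26.667 pc.
|d_B − d_A| = |26.667 − 50.05| = 23.383 pc = 23.383 × 3.262 ly = 76.275 ly.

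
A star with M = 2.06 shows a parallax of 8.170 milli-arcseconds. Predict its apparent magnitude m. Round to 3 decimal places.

d = 1/p = 1/0.008170″ = 122.4 pc.
m − M = 5 log₁₀ d − 5 = 5 log₁₀(122.4) − 5 = 10.4389 − 5 = 5.4389.
m = M + (m − M) = 2.06 + 5.4389 = 7.499.

m = 7.499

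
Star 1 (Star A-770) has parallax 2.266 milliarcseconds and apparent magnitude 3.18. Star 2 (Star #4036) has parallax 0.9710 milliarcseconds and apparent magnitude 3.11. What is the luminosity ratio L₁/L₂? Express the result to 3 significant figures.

L₁/L₂ = 0.172

d₁ = 1/p₁ = 1/0.002266″ = 441.31 pc; d₂ = 1/p₂ = 1/0.0009710″ = 1029.9 pc.
M₁ = m₁ − 5 log₁₀ d₁ + 5 = 3.18 − 13.2237 + 5 = -5.0437.
M₂ = 3.11 − 15.0640 + 5 = -6.9540.
L₁/L₂ = 10^(0.4(M₂ − M₁)) = 10^(0.4 × (-1.9103)) = 10^(-0.76412) = 0.17214.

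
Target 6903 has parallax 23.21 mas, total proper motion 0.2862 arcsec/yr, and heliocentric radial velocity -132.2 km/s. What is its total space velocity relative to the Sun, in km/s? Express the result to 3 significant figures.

145 km/s

d = 1/p = 1/0.02321″ = 43.085 pc.
v_t = 4.740 μ d = 4.740 × 0.2862 × 43.085 = 58.449 km/s.
v = √(v_r² + v_t²) = √((-132.2)² + 58.449²) = √20893.1 = 144.54 km/s.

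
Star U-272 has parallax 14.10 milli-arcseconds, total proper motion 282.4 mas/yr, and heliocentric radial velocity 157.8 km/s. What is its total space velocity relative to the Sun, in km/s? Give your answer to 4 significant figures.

d = 1/p = 1/0.01410″ = 70.922 pc.
μ = 282.4 mas/yr = 0.2824 ″/yr.
v_t = 4.740 μ d = 4.740 × 0.2824 × 70.922 = 94.934 km/s.
v = √(v_r² + v_t²) = √(157.8² + 94.934²) = √33913.3 = 184.16 km/s.

184.2 km/s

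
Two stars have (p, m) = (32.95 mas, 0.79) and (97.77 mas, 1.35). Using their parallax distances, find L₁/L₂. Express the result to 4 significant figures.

d₁ = 1/p₁ = 1/0.03295″ = 30.349 pc; d₂ = 1/p₂ = 1/0.09777″ = 10.228 pc.
M₁ = m₁ − 5 log₁₀ d₁ + 5 = 0.79 − 7.4107 + 5 = -1.6207.
M₂ = 1.35 − 5.0490 + 5 = 1.3010.
L₁/L₂ = 10^(0.4(M₂ − M₁)) = 10^(0.4 × 2.9217) = 10^1.16868 = 14.746.

L₁/L₂ = 14.75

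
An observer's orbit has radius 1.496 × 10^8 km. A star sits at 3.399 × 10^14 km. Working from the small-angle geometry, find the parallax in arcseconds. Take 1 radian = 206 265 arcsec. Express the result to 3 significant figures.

0.0908 arcsec

θ ≈ B/d = (1.496 × 10^8) / (3.399 × 10^14) = 4.4013 × 10^-7 rad.
In arcseconds: 4.4013 × 10^-7 × 206265 = 0.090783″.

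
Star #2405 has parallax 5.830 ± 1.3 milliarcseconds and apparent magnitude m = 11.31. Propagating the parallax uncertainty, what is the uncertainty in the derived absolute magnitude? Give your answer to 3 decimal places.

σ_M = 0.484 mag

M = m − 5 log₁₀ d + 5 = m + 5 log₁₀ p + 5, so ∂M/∂p = 5/(p ln 10).
σ_M = (5/ln 10) · (σ_p/p) = 2.1715 × 1.3/5.830 = 2.1715 × 0.22298 = 0.4842.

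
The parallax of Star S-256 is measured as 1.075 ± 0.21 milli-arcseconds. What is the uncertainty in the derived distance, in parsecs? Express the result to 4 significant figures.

181.7 pc

d = 1/p, so σ_d = σ_p / p².
σ_d = 0.000210 / (0.001075)² = 0.000210 / 0.0000011556 = 181.72 pc.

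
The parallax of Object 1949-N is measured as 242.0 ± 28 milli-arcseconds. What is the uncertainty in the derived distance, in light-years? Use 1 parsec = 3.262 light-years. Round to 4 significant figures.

1.560 ly

d = 1/p, so σ_d = σ_p / p².
σ_d = 0.0280 / (0.2420)² = 0.0280 / 0.058564 = 0.47811 pc = 0.47811 × 3.262 ly = 1.5596 ly.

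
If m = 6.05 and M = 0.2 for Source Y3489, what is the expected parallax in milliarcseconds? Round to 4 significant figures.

m − M = 6.05 − 0.2 = 5.85.
d = 10^((m−M)/5 + 1) = 10^2.170 = 147.91 pc.
p = 1/d = 1/147.91 = 0.0067609 arcsec = 6.7609 mas.

6.761 mas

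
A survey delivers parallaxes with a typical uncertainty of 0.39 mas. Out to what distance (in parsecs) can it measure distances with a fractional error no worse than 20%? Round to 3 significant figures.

σ_d/d = σ_p/p, so the condition is σ_p/p ≤ 0.20, i.e. p ≥ σ_p/0.20.
p_min = 0.39/0.20 = 1.95 mas = 0.00195 arcsec.
d_max = 1/p_min = 1/0.00195 = 512.82 pc.

513 pc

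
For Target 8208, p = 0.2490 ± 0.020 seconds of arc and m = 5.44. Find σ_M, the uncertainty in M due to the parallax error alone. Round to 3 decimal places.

σ_M = 0.174 mag

M = m − 5 log₁₀ d + 5 = m + 5 log₁₀ p + 5, so ∂M/∂p = 5/(p ln 10).
σ_M = (5/ln 10) · (σ_p/p) = 2.1715 × 0.020/0.2490 = 2.1715 × 0.080321 = 0.17442.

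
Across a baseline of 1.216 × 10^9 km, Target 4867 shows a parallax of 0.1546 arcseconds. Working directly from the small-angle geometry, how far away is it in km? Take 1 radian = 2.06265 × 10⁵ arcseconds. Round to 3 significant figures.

θ = 0.1546″ = 0.1546/206265 = 7.4952 × 10^-7 rad.
d = B/θ = (1.216 × 10^9) / (7.4952 × 10^-7) = 1.6224 × 10^15 km.

1.62 × 10^15 km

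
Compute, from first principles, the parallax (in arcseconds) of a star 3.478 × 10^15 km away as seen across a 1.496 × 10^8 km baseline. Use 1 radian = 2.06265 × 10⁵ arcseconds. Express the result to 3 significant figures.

θ ≈ B/d = (1.496 × 10^8) / (3.478 × 10^15) = 4.3013 × 10^-8 rad.
In arcseconds: 4.3013 × 10^-8 × 206265 = 0.0088721″.

0.00887 arcsec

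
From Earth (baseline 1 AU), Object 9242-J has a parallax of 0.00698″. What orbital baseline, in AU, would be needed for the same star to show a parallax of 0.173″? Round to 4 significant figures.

Parallax scales linearly with baseline: p ∝ B, so B = p_target / p_Earth × 1 AU.
B = 0.173 / 0.00698 = 24.785 AU.

24.79 AU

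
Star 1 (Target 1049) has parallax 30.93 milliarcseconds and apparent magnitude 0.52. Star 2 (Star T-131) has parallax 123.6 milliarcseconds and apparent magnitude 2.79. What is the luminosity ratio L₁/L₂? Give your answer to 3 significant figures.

L₁/L₂ = 129

d₁ = 1/p₁ = 1/0.03093″ = 32.331 pc; d₂ = 1/p₂ = 1/0.1236″ = 8.0906 pc.
M₁ = m₁ − 5 log₁₀ d₁ + 5 = 0.52 − 7.5481 + 5 = -2.0281.
M₂ = 2.79 − 4.5399 + 5 = 3.2501.
L₁/L₂ = 10^(0.4(M₂ − M₁)) = 10^(0.4 × 5.2782) = 10^2.11128 = 129.21.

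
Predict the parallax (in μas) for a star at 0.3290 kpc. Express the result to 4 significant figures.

3040 μas

d = 0.3290 kpc = 329 pc.
p = 1/d = 1/329 = 0.0030395 arcsec.
= 0.0030395 × 10⁶ = 3039.5 μas.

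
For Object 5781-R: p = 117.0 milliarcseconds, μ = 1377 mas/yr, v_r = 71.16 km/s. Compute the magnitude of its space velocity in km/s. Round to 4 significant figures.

90.42 km/s

d = 1/p = 1/0.1170″ = 8.547 pc.
μ = 1377 mas/yr = 1.377 ″/yr.
v_t = 4.740 μ d = 4.740 × 1.377 × 8.547 = 55.786 km/s.
v = √(v_r² + v_t²) = √(71.16² + 55.786²) = √8175.82 = 90.42 km/s.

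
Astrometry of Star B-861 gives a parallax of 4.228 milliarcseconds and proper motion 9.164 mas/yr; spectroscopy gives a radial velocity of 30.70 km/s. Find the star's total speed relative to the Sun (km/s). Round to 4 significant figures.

32.37 km/s

d = 1/p = 1/0.004228″ = 236.52 pc.
μ = 9.164 mas/yr = 0.009164 ″/yr.
v_t = 4.740 μ d = 4.740 × 0.009164 × 236.52 = 10.274 km/s.
v = √(v_r² + v_t²) = √(30.70² + 10.274²) = √1048.05 = 32.374 km/s.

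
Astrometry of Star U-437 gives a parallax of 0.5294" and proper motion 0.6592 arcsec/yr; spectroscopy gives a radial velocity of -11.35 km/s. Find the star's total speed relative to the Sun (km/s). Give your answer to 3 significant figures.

12.8 km/s

d = 1/p = 1/0.5294″ = 1.8889 pc.
v_t = 4.740 μ d = 4.740 × 0.6592 × 1.8889 = 5.9021 km/s.
v = √(v_r² + v_t²) = √((-11.35)² + 5.9021²) = √163.657 = 12.793 km/s.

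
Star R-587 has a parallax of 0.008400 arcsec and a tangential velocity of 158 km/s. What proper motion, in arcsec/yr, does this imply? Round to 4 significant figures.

0.2800 arcsec/yr

d = 1/p = 1/0.008400″ = 119.05 pc.
μ = v_t / (4.74 d) = 158 / (4.74 × 119.05) = 158 / 564.3 = 0.27999 ″/yr.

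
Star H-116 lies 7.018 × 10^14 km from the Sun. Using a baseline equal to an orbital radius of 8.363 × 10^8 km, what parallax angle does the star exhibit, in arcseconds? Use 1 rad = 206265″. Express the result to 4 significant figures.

θ ≈ B/d = (8.363 × 10^8) / (7.018 × 10^14) = 1.1917 × 10^-6 rad.
In arcseconds: 1.1917 × 10^-6 × 206265 = 0.24581″.

0.2458 arcsec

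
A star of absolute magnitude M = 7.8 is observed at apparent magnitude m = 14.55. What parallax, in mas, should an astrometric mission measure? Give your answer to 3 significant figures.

4.47 mas

m − M = 14.55 − 7.8 = 6.75.
d = 10^((m−M)/5 + 1) = 10^2.350 = 223.87 pc.
p = 1/d = 1/223.87 = 0.0044669 arcsec = 4.4669 mas.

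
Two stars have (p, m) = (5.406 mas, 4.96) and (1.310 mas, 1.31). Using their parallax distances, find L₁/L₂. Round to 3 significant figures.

d₁ = 1/p₁ = 1/0.005406″ = 184.98 pc; d₂ = 1/p₂ = 1/0.001310″ = 763.36 pc.
M₁ = m₁ − 5 log₁₀ d₁ + 5 = 4.96 − 11.3356 + 5 = -1.3756.
M₂ = 1.31 − 14.4136 + 5 = -8.1036.
L₁/L₂ = 10^(0.4(M₂ − M₁)) = 10^(0.4 × (-6.7280)) = 10^(-2.69120) = 0.0020361.

L₁/L₂ = 0.00204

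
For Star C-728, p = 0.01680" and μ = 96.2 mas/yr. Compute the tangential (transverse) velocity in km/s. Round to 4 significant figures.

d = 1/p = 1/0.01680″ = 59.524 pc.
μ = 96.2 mas/yr = 0.0962 ″/yr.
v_t = 4.74 × μ × d = 4.74 × 0.0962 × 59.524 = 27.142 km/s.

27.14 km/s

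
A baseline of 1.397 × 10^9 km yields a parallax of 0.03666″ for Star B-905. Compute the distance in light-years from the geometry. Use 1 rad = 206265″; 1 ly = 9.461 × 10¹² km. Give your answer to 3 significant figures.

831 ly

θ = 0.03666″ = 0.03666/206265 = 1.7773 × 10^-7 rad.
d = B/θ = (1.397 × 10^9) / (1.7773 × 10^-7) = 7.8602 × 10^15 km = (7.8602 × 10^15) / (9.461 × 10^12) ly = 830.8 ly.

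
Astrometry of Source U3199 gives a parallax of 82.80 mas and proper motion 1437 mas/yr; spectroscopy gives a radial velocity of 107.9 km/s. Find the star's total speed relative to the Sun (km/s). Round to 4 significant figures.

135.7 km/s

d = 1/p = 1/0.08280″ = 12.077 pc.
μ = 1437 mas/yr = 1.437 ″/yr.
v_t = 4.740 μ d = 4.740 × 1.437 × 12.077 = 82.261 km/s.
v = √(v_r² + v_t²) = √(107.9² + 82.261²) = √18409.3 = 135.68 km/s.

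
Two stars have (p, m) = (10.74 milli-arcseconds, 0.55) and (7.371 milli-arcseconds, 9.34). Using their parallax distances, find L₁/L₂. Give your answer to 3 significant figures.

L₁/L₂ = 1550

d₁ = 1/p₁ = 1/0.01074″ = 93.11 pc; d₂ = 1/p₂ = 1/0.007371″ = 135.67 pc.
M₁ = m₁ − 5 log₁₀ d₁ + 5 = 0.55 − 9.8450 + 5 = -4.2950.
M₂ = 9.34 − 10.6624 + 5 = 3.6776.
L₁/L₂ = 10^(0.4(M₂ − M₁)) = 10^(0.4 × 7.9726) = 10^3.18904 = 1545.4.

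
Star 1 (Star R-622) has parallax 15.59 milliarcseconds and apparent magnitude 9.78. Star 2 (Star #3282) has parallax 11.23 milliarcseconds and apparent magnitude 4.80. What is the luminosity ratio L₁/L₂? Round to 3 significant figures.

L₁/L₂ = 0.00529

d₁ = 1/p₁ = 1/0.01559″ = 64.144 pc; d₂ = 1/p₂ = 1/0.01123″ = 89.047 pc.
M₁ = m₁ − 5 log₁₀ d₁ + 5 = 9.78 − 9.0358 + 5 = 5.7442.
M₂ = 4.80 − 9.7481 + 5 = 0.0519.
L₁/L₂ = 10^(0.4(M₂ − M₁)) = 10^(0.4 × (-5.6923)) = 10^(-2.27692) = 0.0052854.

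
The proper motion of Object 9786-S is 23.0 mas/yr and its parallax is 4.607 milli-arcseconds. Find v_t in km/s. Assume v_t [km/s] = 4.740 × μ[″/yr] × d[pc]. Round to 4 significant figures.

23.66 km/s

d = 1/p = 1/0.004607″ = 217.06 pc.
μ = 23.0 mas/yr = 0.0230 ″/yr.
v_t = 4.74 × μ × d = 4.74 × 0.0230 × 217.06 = 23.664 km/s.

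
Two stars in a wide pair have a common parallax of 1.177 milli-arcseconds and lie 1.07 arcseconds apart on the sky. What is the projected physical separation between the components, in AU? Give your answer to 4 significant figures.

909.1 AU

d = 1/p = 1/0.001177″ = 849.62 pc.
At distance d (pc), an angle of θ arcsec spans θ·d AU: s = 1.07 × 849.62 = 909.09 AU.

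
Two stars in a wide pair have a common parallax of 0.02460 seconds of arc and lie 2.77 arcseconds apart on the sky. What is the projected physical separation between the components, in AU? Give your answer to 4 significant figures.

d = 1/p = 1/0.02460″ = 40.65 pc.
At distance d (pc), an angle of θ arcsec spans θ·d AU: s = 2.77 × 40.65 = 112.6 AU.

112.6 AU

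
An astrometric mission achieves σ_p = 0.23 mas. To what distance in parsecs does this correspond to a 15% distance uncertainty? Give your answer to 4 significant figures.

σ_d/d = σ_p/p, so the condition is σ_p/p ≤ 0.15, i.e. p ≥ σ_p/0.15.
p_min = 0.23/0.15 = 1.5333 mas = 0.0015333 arcsec.
d_max = 1/p_min = 1/0.0015333 = 652.19 pc.

652.2 pc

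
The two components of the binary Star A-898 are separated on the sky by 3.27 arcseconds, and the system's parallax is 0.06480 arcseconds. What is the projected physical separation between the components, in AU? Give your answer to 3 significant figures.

50.5 AU

d = 1/p = 1/0.06480″ = 15.432 pc.
At distance d (pc), an angle of θ arcsec spans θ·d AU: s = 3.27 × 15.432 = 50.463 AU.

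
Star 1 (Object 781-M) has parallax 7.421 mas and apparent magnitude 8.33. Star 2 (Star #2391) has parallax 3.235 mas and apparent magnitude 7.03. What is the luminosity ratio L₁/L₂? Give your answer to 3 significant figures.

L₁/L₂ = 0.0574

d₁ = 1/p₁ = 1/0.007421″ = 134.75 pc; d₂ = 1/p₂ = 1/0.003235″ = 309.12 pc.
M₁ = m₁ − 5 log₁₀ d₁ + 5 = 8.33 − 10.6476 + 5 = 2.6824.
M₂ = 7.03 − 12.4506 + 5 = -0.4206.
L₁/L₂ = 10^(0.4(M₂ − M₁)) = 10^(0.4 × (-3.1030)) = 10^(-1.24120) = 0.057385.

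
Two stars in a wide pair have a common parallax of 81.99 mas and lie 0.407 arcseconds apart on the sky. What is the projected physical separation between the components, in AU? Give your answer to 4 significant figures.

d = 1/p = 1/0.08199″ = 12.197 pc.
At distance d (pc), an angle of θ arcsec spans θ·d AU: s = 0.407 × 12.197 = 4.9642 AU.

4.964 AU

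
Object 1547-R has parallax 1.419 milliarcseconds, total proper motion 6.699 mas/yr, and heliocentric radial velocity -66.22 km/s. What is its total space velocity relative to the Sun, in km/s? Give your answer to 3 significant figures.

d = 1/p = 1/0.001419″ = 704.72 pc.
μ = 6.699 mas/yr = 0.006699 ″/yr.
v_t = 4.740 μ d = 4.740 × 0.006699 × 704.72 = 22.377 km/s.
v = √(v_r² + v_t²) = √((-66.22)² + 22.377²) = √4885.82 = 69.899 km/s.

69.9 km/s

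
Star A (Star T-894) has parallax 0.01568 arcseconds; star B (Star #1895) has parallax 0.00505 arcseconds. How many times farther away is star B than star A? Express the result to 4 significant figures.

Since d = 1/p, d_B/d_A = p_A/p_B.
= 0.01568 / 0.00505 = 3.105.

3.105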